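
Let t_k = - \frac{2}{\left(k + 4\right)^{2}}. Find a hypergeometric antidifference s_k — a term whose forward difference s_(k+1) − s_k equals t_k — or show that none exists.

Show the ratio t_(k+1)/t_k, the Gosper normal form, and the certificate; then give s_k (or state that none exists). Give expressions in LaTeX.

Step 1: r(k) = (k + 4)**2/(k + 5)**2.
Gosper form: A/B · C(k+1)/C(k) with A=k**2 + 8*k + 16, B=k**2 + 10*k + 25, C=1.
f must satisfy (k**2 + 8*k + 16)·f(k+1) − (k**2 + 8*k + 16)·f(k) = 1.
Degrees (2,2,0) ⇒ d ≤ 0.
Put f(k) = c0: A·f(k+1) − B(k−1)·f(k) − C = -1; need -1 = 0 — inconsistent ⇒ no f, not summable.

not Gosper-summable; s_k does not exist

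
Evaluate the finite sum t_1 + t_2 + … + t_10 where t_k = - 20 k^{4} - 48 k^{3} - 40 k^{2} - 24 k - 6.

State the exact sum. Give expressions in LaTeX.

r(k) = (10*k**4 + 64*k**3 + 152*k**2 + 164*k + 69)/(10*k**4 + 24*k**3 + 20*k**2 + 12*k + 3) after simplifying.
Factor: A=1; B=1; C=k**4 + 12*k**3/5 + 2*k**2 + 6*k/5 + 3/10.
Key eq: (1)·f(k+1) = (1)·f(k) + (k**4 + 12*k**3/5 + 2*k**2 + 6*k/5 + 3/10).
Bound: deg f ≤ 5.
Solve for f: f(k) = k**2*(2*k**3 + k**2 - 2*k + 2)/10 (degree 5 ≤ 5).
R(k) = B(k−1)·f(k)/C(k) = k**2*(2*k**3 + k**2 - 2*k + 2)/(10*k**4 + 24*k**3 + 20*k**2 + 12*k + 3); s_k = R·t_k = 2*k**2*(-2*k**3 - k**2 + 2*k - 2).
s_(k+1) − s_k = -20*k**4 - 48*k**3 - 40*k**2 - 24*k - 6 = t_k.
Evaluate s at k=11 and k=1: -668646 and -6; difference -668640.

Σ = -668640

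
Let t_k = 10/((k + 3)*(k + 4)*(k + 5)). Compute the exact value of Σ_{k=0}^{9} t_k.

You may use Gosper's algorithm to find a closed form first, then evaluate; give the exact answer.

Compute t_(k+1)/t_k: get (k + 3)/(k + 6).
Factor: A=k + 3; B=k + 6; C=1.
Set up (k + 3)·f(k+1) − (k + 5)·f(k) − (1) = 0.
d = 2 from the (1,1,0) case.
Solving with deg f ≤ 2: f(k) = k*(k + 7)/24.
Certificate R = B(k−1)f/C = k*(k + 5)*(k + 7)/24 gives s_k = 5*k*(k + 7)/(12*(k + 3)*(k + 4)).
Δs = 10/(k**3 + 12*k**2 + 47*k + 60), as required.
Sum = s_(10) − s_(0); s_(10) = 425/1092, s_(0) = 0 ⇒ 425/1092.

Σ = 425/1092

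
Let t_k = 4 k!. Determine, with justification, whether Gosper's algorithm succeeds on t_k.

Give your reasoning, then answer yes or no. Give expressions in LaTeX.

The ratio is k + 1.
Take A(k)=k + 1, B(k)=1, C(k)=1.
Solve (k + 1)·f(k+1) − (1)·f(k) = 1.
d = -1 from the (1,0,0) case.
Negative degree bound (-1): no f exists, t_k not Gosper-summable.

No — key equation has no polynomial f.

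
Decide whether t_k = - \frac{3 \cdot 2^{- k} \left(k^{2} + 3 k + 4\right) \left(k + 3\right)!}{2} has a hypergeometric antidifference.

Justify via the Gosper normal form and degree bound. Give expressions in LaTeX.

Yes. s_k = - 3 \cdot 2^{- k} k \left(k + 3\right)!.

Step 1: r(k) = (k + 4)*(3*k + (k + 1)**2 + 7)/(2*(k**2 + 3*k + 4)).
A = k/2 + 2, B = 1, C = k**2 + 3*k + 4.
Set up (k/2 + 2)·f(k+1) − (1)·f(k) − (k**2 + 3*k + 4) = 0.
d = 1 from the (1,0,2) case.
Match coefficients ⇒ f(k) = 2*k.
Certificate R = B(k−1)f/C = 2*k/(k**2 + 3*k + 4) gives s_k = -3*k*factorial(k + 3)/2**k.
Δs = -3*(k**2 + 3*k + 4)*factorial(k + 3)/(2*2**k), as required.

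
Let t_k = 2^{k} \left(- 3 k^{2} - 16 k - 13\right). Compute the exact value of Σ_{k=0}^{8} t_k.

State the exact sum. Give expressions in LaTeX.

t_(k+1)/t_k = 2*(3*k**2 + 22*k + 32)/(3*k**2 + 16*k + 13).
Gosper form: A/B · C(k+1)/C(k) with A=2, B=1, C=k**2 + 16*k/3 + 13/3.
Set up (2)·f(k+1) − (1)·f(k) − (k**2 + 16*k/3 + 13/3) = 0.
deg f ≤ 2 (via 0,0,2).
Solving with deg f ≤ 2: f(k) = (3*k**2 + 4*k - 1)/3.
Certificate R = B(k−1)f/C = (3*k**2 + 4*k - 1)/((k + 1)*(3*k + 13)) gives s_k = 2**k*(-3*k**2 - 4*k + 1).
Δs = 2**k*(-3*k**2 - 16*k - 13), as required.
Evaluate s at k=9 and k=0: -142336 and 1; difference -142337.

Σ = -142337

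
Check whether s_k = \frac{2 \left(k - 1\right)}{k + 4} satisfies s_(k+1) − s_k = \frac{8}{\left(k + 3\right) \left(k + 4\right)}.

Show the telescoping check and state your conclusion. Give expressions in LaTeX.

Invalid: residual \frac{2 \left(k - 5\right)}{k^{3} + 12 k^{2} + 47 k + 60} ≠ 0.

s_(k+1) = 2*k/(k + 5)
s_(k+1) − s_k = 10/(k**2 + 9*k + 20)
(s_(k+1) − s_k) − t_k = 2*(k - 5)/(k**3 + 12*k**2 + 47*k + 60)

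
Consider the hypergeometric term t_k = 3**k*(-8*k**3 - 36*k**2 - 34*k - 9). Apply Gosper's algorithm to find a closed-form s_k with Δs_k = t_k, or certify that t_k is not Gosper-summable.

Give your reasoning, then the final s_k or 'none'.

r(k) = 3*(8*k**3 + 60*k**2 + 130*k + 87)/(8*k**3 + 36*k**2 + 34*k + 9) after simplifying.
Normal form (A,B,C) = (3, 1, k**3 + 9*k**2/2 + 17*k/4 + 9/8).
Solve (3)·f(k+1) − (1)·f(k) = k**3 + 9*k**2/2 + 17*k/4 + 9/8.
deg f ≤ 3 (via 0,0,3).
Solving with deg f ≤ 3: f(k) = k*(2*k - 1)*(2*k + 1)/8.
Then R = B(k−1)f/C = k*(2*k - 1)/(4*k**2 + 16*k + 9), so s_k = R(k)·t_k = 3**k*k*(1 - 4*k**2).
Δs = 3**k*(-8*k**3 - 36*k**2 - 34*k - 9), as required.

s_k = 3**k*k*(1 - 4*k**2)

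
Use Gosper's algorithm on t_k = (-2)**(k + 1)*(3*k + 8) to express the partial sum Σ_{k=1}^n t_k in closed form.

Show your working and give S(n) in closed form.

S(n) = -4*(-2)**n*n - 12*(-2)**n + 12

Ratio r(k) = 2*(-3*k - 11)/(3*k + 8).
Normal form (A,B,C) = (-2, 1, k + 8/3).
Key eq: (-2)·f(k+1) = (1)·f(k) + (k + 8/3).
Degrees (0,0,1) ⇒ d ≤ 1.
Coefficient equations give f(k) = -(k + 2)/3.
Get s_k = R·t_k = 2*(-2)**k*(k + 2) with R(k) = B(k−1)f(k)/C(k) = -(k + 2)/(3*k + 8).
Δs = (-2)**(k + 1)*(3*k + 8), as required.
Σ_(k=1)^n t_k = s_(n+1) − s_(1) = ((-2)**(n + 2)*(-n - 3)) − (-12), i.e. -4*(-2)**n*n - 12*(-2)**n + 12.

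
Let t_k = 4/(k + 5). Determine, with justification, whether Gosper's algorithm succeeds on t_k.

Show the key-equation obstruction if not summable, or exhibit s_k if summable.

No — the linear system for f has no solution.

Compute t_(k+1)/t_k: get (k + 5)/(k + 6).
Gosper form: A/B · C(k+1)/C(k) with A=k + 5, B=k + 6, C=1.
Set up (k + 5)·f(k+1) − (k + 5)·f(k) − (1) = 0.
deg f ≤ 0 (via 1,1,0).
Put f(k) = c0: A·f(k+1) − B(k−1)·f(k) − C = -1; need -1 = 0 — inconsistent ⇒ no f, not summable.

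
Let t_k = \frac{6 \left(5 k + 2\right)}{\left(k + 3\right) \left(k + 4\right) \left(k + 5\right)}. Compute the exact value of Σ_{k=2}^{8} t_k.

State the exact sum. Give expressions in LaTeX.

The ratio is (k + 3)*(5*k + 7)/((k + 6)*(5*k + 2)).
Gosper form: A/B · C(k+1)/C(k) with A=k + 3, B=k + 6, C=k + 2/5.
Set up (k + 3)·f(k+1) − (k + 5)·f(k) − (k + 2/5) = 0.
Degrees (1,1,1) ⇒ d ≤ 2.
Solving with deg f ≤ 2: f(k) = k*(17*k - 1)/120.
R(k) = B(k−1)·f(k)/C(k) = k*(k + 5)*(17*k - 1)/(24*(5*k + 2)); s_k = R·t_k = k*(17*k - 1)/(4*(k + 3)*(k + 4)).
Verify: 6*(5*k + 2)/(k**3 + 12*k**2 + 47*k + 60) matches t_k.
Σ_(k=2)^(8) t_k = s_(9) − s_(2) = 57/26 − (11/20) = 427/260.

Σ = 427/260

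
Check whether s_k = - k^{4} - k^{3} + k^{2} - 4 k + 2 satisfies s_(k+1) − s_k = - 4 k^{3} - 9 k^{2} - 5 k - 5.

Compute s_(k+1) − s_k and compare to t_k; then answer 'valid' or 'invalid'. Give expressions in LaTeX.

Valid — Δs_k = t_k.

s_(k+1) = -4*k - (k + 1)**4 - (k + 1)**3 + (k + 1)**2 - 2
s_(k+1) − s_k = -4*k**3 - 9*k**2 - 5*k - 5
(s_(k+1) − s_k) − t_k = 0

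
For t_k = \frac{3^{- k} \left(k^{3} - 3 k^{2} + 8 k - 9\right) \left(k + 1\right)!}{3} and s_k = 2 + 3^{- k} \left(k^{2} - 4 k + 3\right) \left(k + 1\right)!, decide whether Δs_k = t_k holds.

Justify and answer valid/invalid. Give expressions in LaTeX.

s_(k+1) = (6*3**k + k**4*factorial(k) + k**3*factorial(k) - 4*k**2*factorial(k) - 4*k*factorial(k))/(3*3**k)
s_(k+1) − s_k = (k**3 - 3*k**2 + 8*k - 9)*factorial(k + 1)/(3*3**k)
(s_(k+1) − s_k) − t_k = 0

Valid — Δs_k = t_k.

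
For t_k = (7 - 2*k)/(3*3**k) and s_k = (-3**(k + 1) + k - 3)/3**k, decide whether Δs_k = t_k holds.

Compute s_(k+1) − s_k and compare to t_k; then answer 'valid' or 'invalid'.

valid (s_(k+1) − s_k reduces to t_k)

s_(k+1) = (-9*3**k + k - 2)/(3*3**k)
s_(k+1) − s_k = (7 - 2*k)/(3*3**k)
(s_(k+1) − s_k) − t_k = 0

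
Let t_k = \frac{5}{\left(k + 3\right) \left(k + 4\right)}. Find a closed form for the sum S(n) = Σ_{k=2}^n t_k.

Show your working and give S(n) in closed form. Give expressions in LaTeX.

S(n) = \frac{n - 1}{n + 4}

Step 1: r(k) = (k + 3)/(k + 5).
A = k + 3, B = k + 5, C = 1.
Set up (k + 3)·f(k+1) − (k + 4)·f(k) − (1) = 0.
d = 1 from the (1,1,0) case.
Match coefficients ⇒ f(k) = k/3.
So s_k = (B(k−1)f/C)·t_k = (k*(k + 4)/3)·t_k = 5*k/(3*(k + 3)).
Δs = 5/(k**2 + 7*k + 12), as required.
Σ_(k=2)^n t_k = s_(n+1) − s_(2) = (5*(n + 1)/(3*(n + 4))) − (2/3), i.e. (n - 1)/(n + 4).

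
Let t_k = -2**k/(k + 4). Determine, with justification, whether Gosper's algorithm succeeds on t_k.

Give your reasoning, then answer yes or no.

No — t_k has no hypergeometric antidifference.

Compute t_(k+1)/t_k: get 2*(k + 4)/(k + 5).
Normal form (A,B,C) = (2*k + 8, k + 5, 1).
Solve (2*k + 8)·f(k+1) − (k + 4)·f(k) = 1.
deg f ≤ -1 (via 1,1,0).
deg f ≤ -1 is impossible — no certificate.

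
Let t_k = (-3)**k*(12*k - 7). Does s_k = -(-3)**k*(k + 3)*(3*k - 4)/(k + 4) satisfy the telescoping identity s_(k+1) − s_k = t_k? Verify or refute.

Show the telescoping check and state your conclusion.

s_(k+1) = 3*(-3)**k*(k + 4)*(3*k - 1)/(k + 5)
s_(k+1) − s_k = (-3)**k*(12*k**3 + 89*k**2 + 133*k - 108)/(k**2 + 9*k + 20)
(s_(k+1) − s_k) − t_k = (-3)**k*(-12*k**2 - 44*k + 32)/(k**2 + 9*k + 20)

Invalid: residual (-3)**k*(-12*k**2 - 44*k + 32)/(k**2 + 9*k + 20) ≠ 0.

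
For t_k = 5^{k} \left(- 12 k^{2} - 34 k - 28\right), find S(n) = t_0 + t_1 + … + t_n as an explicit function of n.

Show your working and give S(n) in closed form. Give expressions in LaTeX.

Step 1: r(k) = 5*(6*k**2 + 29*k + 37)/(6*k**2 + 17*k + 14).
Factor: A=5; B=1; C=k**2 + 17*k/6 + 7/3.
Set up (5)·f(k+1) − (1)·f(k) − (k**2 + 17*k/6 + 7/3) = 0.
Bound: deg f ≤ 2.
Solving with deg f ≤ 2: f(k) = (3*k**2 + k + 2)/12.
Then R = B(k−1)f/C = (3*k**2 + k + 2)/(2*(6*k**2 + 17*k + 14)), so s_k = R(k)·t_k = 5**k*(-3*k**2 - k - 2).
Verify: 5**k*(-12*k**2 - 34*k - 28) matches t_k.
Σ_(k=0)^n t_k = s_(n+1) − s_(0) = (5**(n + 1)*(-3*n**2 - 7*n - 6)) − (-2), i.e. -15*5**n*n**2 - 35*5**n*n - 30*5**n + 2.

S(n) = - 15 \cdot 5^{n} n^{2} - 35 \cdot 5^{n} n - 30 \cdot 5^{n} + 2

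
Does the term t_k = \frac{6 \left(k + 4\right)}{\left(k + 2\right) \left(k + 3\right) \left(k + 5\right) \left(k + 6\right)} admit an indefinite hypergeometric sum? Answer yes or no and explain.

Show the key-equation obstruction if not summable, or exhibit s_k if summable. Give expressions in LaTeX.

t_(k+1)/t_k = (k + 2)*(k + 5)**2/((k + 4)**2*(k + 7)).
Gosper form: A/B · C(k+1)/C(k) with A=k + 2, B=k + 7, C=k**2 + 8*k + 16.
Need (k + 2)·f(k+1) − (k + 6)·f(k) = k**2 + 8*k + 16.
d = 4 from the (1,1,2) case.
A polynomial solution: f(k) = k*(k + 3)*(k + 4)*(k + 7)/20.
R(k) = B(k−1)·f(k)/C(k) = k*(k + 3)*(k + 6)*(k + 7)/(20*(k + 4)); s_k = R·t_k = 3*k*(k + 7)/(10*(k**2 + 7*k + 10)).
Verify: 6*(k + 4)/(k**4 + 16*k**3 + 91*k**2 + 216*k + 180) matches t_k.

Yes. s_k = \frac{3 k \left(k + 7\right)}{10 \left(k^{2} + 7 k + 10\right)}.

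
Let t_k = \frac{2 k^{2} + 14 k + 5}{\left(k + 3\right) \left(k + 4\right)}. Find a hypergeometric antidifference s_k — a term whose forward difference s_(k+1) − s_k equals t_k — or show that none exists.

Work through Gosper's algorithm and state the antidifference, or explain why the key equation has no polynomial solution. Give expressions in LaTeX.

s_k = \frac{k \left(6 k - 1\right)}{3 \left(k + 3\right)}

r(k) = (k + 3)*(14*k + 2*(k + 1)**2 + 19)/((k + 5)*(2*k**2 + 14*k + 5)) after simplifying.
A = k + 3, B = k + 5, C = k**2 + 7*k + 5/2.
Key eq: (k + 3)·f(k+1) = (k + 4)·f(k) + (k**2 + 7*k + 5/2).
From deg A=1, deg B=1, deg C=2: d=2.
Solving with deg f ≤ 2: f(k) = k*(6*k - 1)/6.
Then R = B(k−1)f/C = k*(k + 4)*(6*k - 1)/(3*(2*k**2 + 14*k + 5)), so s_k = R(k)·t_k = k*(6*k - 1)/(3*(k + 3)).
Δs = (2*k**2 + 14*k + 5)/(k**2 + 7*k + 12), as required.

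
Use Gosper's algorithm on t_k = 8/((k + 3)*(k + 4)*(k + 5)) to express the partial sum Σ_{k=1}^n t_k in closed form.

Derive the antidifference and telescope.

The ratio is (k + 3)/(k + 6).
Normal form (A,B,C) = (k + 3, k + 6, 1).
Solve (k + 3)·f(k+1) − (k + 5)·f(k) = 1.
d = 2 from the (1,1,0) case.
Solve for f: f(k) = k*(k + 7)/24 (degree 2 ≤ 2).
Certificate R = B(k−1)f/C = k*(k + 5)*(k + 7)/24 gives s_k = k*(k + 7)/(3*(k + 3)*(k + 4)).
s_(k+1) − s_k = 8/(k**3 + 12*k**2 + 47*k + 60) = t_k.
s_(n+1) = (n**2 + 9*n + 8)/(3*(n**2 + 9*n + 20)) and s_(1) = 2/15, so S(n) = n*(n + 9)/(5*(n**2 + 9*n + 20)).

S(n) = n*(n + 9)/(5*(n**2 + 9*n + 20))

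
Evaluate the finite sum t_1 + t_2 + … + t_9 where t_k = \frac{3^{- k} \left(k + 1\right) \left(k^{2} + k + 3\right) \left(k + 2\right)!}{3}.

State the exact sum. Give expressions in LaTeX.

Ratio r(k) = (k + 2)*(k + 3)*(k + (k + 1)**2 + 4)/(3*(k + 1)*(k**2 + k + 3)).
So A=k/3 + 1 and B=1, with C=k**3 + 2*k**2 + 4*k + 3.
Set up (k/3 + 1)·f(k+1) − (1)·f(k) − (k**3 + 2*k**2 + 4*k + 3) = 0.
deg f ≤ 2 (via 1,0,3).
Match coefficients ⇒ f(k) = 3*(k**2 - 3).
Then R = B(k−1)f/C = 3*(k**2 - 3)/((k + 1)*(k**2 + k + 3)), so s_k = R(k)·t_k = (k**2 - 3)*factorial(k + 2)/3**k.
Check: Δs_k = (k + 1)*(k**2 + k + 3)*factorial(k + 2)/(3*3**k). ✓
Sum = s_(10) − s_(1); s_(10) = 191206400/243, s_(1) = -4 ⇒ 191207372/243.

Σ = 191207372/243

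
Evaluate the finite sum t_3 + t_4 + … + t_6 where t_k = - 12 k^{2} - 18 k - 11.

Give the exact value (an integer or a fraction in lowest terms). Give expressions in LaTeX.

Σ = -1400

r(k) = (12*k**2 + 42*k + 41)/(12*k**2 + 18*k + 11) after simplifying.
So A=1 and B=1, with C=k**2 + 3*k/2 + 11/12.
f must satisfy (1)·f(k+1) − (1)·f(k) = k**2 + 3*k/2 + 11/12.
Bound: deg f ≤ 3.
A polynomial solution: f(k) = k*(4*k**2 + 3*k + 4)/12.
So s_k = (B(k−1)f/C)·t_k = (k*(4*k**2 + 3*k + 4)/(12*k**2 + 18*k + 11))·t_k = k*(-4*k**2 - 3*k - 4).
s_(k+1) − s_k = -12*k**2 - 18*k - 11 = t_k.
Evaluate s at k=7 and k=3: -1547 and -147; difference -1400.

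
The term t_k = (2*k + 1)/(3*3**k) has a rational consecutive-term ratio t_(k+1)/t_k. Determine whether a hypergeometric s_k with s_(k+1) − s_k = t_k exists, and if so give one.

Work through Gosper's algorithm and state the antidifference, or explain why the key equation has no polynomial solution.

Ratio r(k) = (2*k + 3)/(3*(2*k + 1)).
Take A(k)=1/3, B(k)=1, C(k)=k + 1/2.
Set up (1/3)·f(k+1) − (1)·f(k) − (k + 1/2) = 0.
Degrees (0,0,1) ⇒ d ≤ 1.
A polynomial solution: f(k) = -3*(k + 1)/2.
R(k) = B(k−1)·f(k)/C(k) = -3*(k + 1)/(2*k + 1); s_k = R·t_k = (-k - 1)/3**k.
Check: Δs_k = (2*k + 1)/(3*3**k). ✓

s_k = (-k - 1)/3**k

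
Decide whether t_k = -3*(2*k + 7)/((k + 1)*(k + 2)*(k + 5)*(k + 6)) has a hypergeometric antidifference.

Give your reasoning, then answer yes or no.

Yes. s_k = 3*k*(-k - 6)/(5*(k**2 + 6*k + 5)).

Ratio r(k) = (k + 1)*(k + 5)*(2*k + 9)/((k + 3)*(k + 7)*(2*k + 7)).
So A=k + 1 and B=k + 7, with C=k**3 + 21*k**2/2 + 73*k/2 + 42.
Need (k + 1)·f(k+1) − (k + 6)·f(k) = k**3 + 21*k**2/2 + 73*k/2 + 42.
d = 5 from the (1,1,3) case.
Solve for f: f(k) = k*(k + 2)*(k + 3)*(k + 4)*(k + 6)/10 (degree 5 ≤ 5).
Then R = B(k−1)f/C = k*(k + 2)*(k + 6)**2/(5*(2*k + 7)), so s_k = R(k)·t_k = 3*k*(-k - 6)/(5*(k**2 + 6*k + 5)).
Δs = 3*(-2*k - 7)/(k**4 + 14*k**3 + 65*k**2 + 112*k + 60), as required.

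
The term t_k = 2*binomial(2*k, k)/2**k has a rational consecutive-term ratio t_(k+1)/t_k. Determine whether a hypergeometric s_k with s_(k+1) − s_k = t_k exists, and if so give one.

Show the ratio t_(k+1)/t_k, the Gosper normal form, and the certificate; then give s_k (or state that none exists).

t_(k+1)/t_k = (2*k + 1)/(k + 1).
Factor: A=2*k + 1; B=k + 1; C=1.
Key eq: (2*k + 1)·f(k+1) = (k)·f(k) + (1).
deg f ≤ -1 (via 1,1,0).
Negative degree bound (-1): no f exists, t_k not Gosper-summable.

not Gosper-summable; s_k does not exist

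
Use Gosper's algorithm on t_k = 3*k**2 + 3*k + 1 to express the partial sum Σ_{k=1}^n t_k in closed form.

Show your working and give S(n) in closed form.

S(n) = n*(n**2 + 3*n + 3)

r(k) = (3*k**2 + 9*k + 7)/(3*k**2 + 3*k + 1) after simplifying.
Factor: A=1; B=1; C=k**2 + k + 1/3.
Set up (1)·f(k+1) − (1)·f(k) − (k**2 + k + 1/3) = 0.
d = 3 from the (0,0,2) case.
Coefficient equations give f(k) = k**3/3.
Certificate R = B(k−1)f/C = k**3/(3*k**2 + 3*k + 1) gives s_k = k**3.
Check: Δs_k = -k**3 + (k + 1)**3. ✓
s_(n+1) = n**3 + 3*n**2 + 3*n + 1 and s_(1) = 1, so S(n) = n*(n**2 + 3*n + 3).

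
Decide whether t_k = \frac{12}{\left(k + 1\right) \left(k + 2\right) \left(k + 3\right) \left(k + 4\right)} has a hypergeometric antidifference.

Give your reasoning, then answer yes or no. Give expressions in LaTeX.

Ratio r(k) = (k + 1)/(k + 5).
Normal form (A,B,C) = (k + 1, k + 5, 1).
Need (k + 1)·f(k+1) − (k + 4)·f(k) = 1.
deg f ≤ 3 (via 1,1,0).
Solving with deg f ≤ 3: f(k) = k*(k**2 + 6*k + 11)/18.
So s_k = (B(k−1)f/C)·t_k = (k*(k + 4)*(k**2 + 6*k + 11)/18)·t_k = 2*k*(k**2 + 6*k + 11)/(3*(k + 1)*(k + 2)*(k + 3)).
Verify: 12/(k**4 + 10*k**3 + 35*k**2 + 50*k + 24) matches t_k.

Yes. s_k = \frac{2 k \left(k^{2} + 6 k + 11\right)}{3 \left(k + 1\right) \left(k + 2\right) \left(k + 3\right)}.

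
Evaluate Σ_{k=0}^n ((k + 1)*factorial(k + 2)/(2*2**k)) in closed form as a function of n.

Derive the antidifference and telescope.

S(n) = -2 + factorial(n + 3)/(2*2**n)

Step 1: r(k) = (k + 2)*(k + 3)/(2*(k + 1)).
A = k/2 + 3/2, B = 1, C = k + 1.
Solve (k/2 + 3/2)·f(k+1) − (1)·f(k) = k + 1.
d = 0 from the (1,0,1) case.
Solve for f: f(k) = 2 (degree 0 ≤ 0).
Get s_k = R·t_k = factorial(k + 2)/2**k with R(k) = B(k−1)f(k)/C(k) = 2/(k + 1).
s_(k+1) − s_k = (k + 1)*factorial(k + 2)/(2*2**k) = t_k.
Σ_(k=0)^n t_k = s_(n+1) − s_(0) = (2**(-n - 1)*factorial(n + 3)) − (2), i.e. -2 + factorial(n + 3)/(2*2**n).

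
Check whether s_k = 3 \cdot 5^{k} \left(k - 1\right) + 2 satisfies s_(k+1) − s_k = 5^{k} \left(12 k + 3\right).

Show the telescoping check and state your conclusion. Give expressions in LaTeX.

s_(k+1) = 15*5**k*k + 2
s_(k+1) − s_k = 5**k*(12*k + 3)
(s_(k+1) − s_k) − t_k = 0

Valid — Δs_k = t_k.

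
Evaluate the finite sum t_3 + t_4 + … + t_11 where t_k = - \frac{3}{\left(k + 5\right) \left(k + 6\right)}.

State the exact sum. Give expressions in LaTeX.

Σ = -27/136

Step 1: r(k) = (k + 5)/(k + 7).
Take A(k)=k + 5, B(k)=k + 7, C(k)=1.
Key eq: (k + 5)·f(k+1) = (k + 6)·f(k) + (1).
From deg A=1, deg B=1, deg C=0: d=1.
Solving with deg f ≤ 1: f(k) = k/5.
R(k) = B(k−1)·f(k)/C(k) = k*(k + 6)/5; s_k = R·t_k = -3*k/(5*k + 25).
Verify: -3/(k**2 + 11*k + 30) matches t_k.
Sum = s_(12) − s_(3); s_(12) = -36/85, s_(3) = -9/40 ⇒ -27/136.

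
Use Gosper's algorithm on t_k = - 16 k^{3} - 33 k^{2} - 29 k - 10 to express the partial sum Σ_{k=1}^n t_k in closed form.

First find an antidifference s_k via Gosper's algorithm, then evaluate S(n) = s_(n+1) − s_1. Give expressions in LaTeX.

Ratio r(k) = (16*k**3 + 81*k**2 + 143*k + 88)/(16*k**3 + 33*k**2 + 29*k + 10).
Factor: A=1; B=1; C=k**3 + 33*k**2/16 + 29*k/16 + 5/8.
Solve (1)·f(k+1) − (1)·f(k) = k**3 + 33*k**2/16 + 29*k/16 + 5/8.
Bound: deg f ≤ 4.
Solving with deg f ≤ 4: f(k) = k*(4*k**3 + 3*k**2 + 2*k + 1)/16.
Certificate R = B(k−1)f/C = k*(4*k**3 + 3*k**2 + 2*k + 1)/(16*k**3 + 33*k**2 + 29*k + 10) gives s_k = k*(-4*k**3 - 3*k**2 - 2*k - 1).
Check: Δs_k = -16*k**3 - 33*k**2 - 29*k - 10. ✓
Telescope: S(n) = s_(n+1) − s_(1) = -4*n**4 - 19*n**3 - 35*n**2 - 30*n - 10 − (-10) = n*(-4*n**3 - 19*n**2 - 35*n - 30).

S(n) = n \left(- 4 n^{3} - 19 n^{2} - 35 n - 30\right)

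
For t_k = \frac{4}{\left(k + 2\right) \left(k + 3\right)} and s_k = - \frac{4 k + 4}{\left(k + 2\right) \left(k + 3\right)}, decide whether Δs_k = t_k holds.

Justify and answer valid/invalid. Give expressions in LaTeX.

Invalid: residual - \frac{16}{k^{3} + 9 k^{2} + 26 k + 24} ≠ 0.

s_(k+1) = 4*(-k - 2)/((k + 3)*(k + 4))
s_(k+1) − s_k = 4*k/(k**3 + 9*k**2 + 26*k + 24)
(s_(k+1) − s_k) − t_k = -16/(k**3 + 9*k**2 + 26*k + 24)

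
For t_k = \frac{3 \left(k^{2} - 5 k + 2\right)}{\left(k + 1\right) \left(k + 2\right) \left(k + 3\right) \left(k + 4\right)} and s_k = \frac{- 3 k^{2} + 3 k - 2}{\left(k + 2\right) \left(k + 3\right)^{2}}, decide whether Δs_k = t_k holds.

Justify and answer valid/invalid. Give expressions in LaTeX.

Invalid: residual \frac{2 \left(- 6 k^{3} - 3 k^{2} + 49 k - 26\right)}{k^{6} + 17 k^{5} + 117 k^{4} + 415 k^{3} + 794 k^{2} + 768 k + 288} ≠ 0.

s_(k+1) = (3*k - 3*(k + 1)**2 + 1)/((k + 3)*(k + 4)**2)
s_(k+1) − s_k = (3*k**3 - 9*k**2 - 60*k + 20)/(k**5 + 16*k**4 + 101*k**3 + 314*k**2 + 480*k + 288)
(s_(k+1) − s_k) − t_k = 2*(-6*k**3 - 3*k**2 + 49*k - 26)/(k**6 + 17*k**5 + 117*k**4 + 415*k**3 + 794*k**2 + 768*k + 288)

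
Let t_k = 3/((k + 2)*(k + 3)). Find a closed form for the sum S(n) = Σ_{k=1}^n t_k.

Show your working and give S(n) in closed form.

t_(k+1)/t_k = (k + 2)/(k + 4).
So A=k + 2 and B=k + 4, with C=1.
Set up (k + 2)·f(k+1) − (k + 3)·f(k) − (1) = 0.
d = 1 from the (1,1,0) case.
A polynomial solution: f(k) = k/2.
Get s_k = R·t_k = 3*k/(2*(k + 2)) with R(k) = B(k−1)f(k)/C(k) = k*(k + 3)/2.
Verify: 3/(k**2 + 5*k + 6) matches t_k.
Evaluate: s_(n+1) = 3*(n + 1)/(2*(n + 3)); subtract s_(1) = 1/2 ⇒ S(n) = n/(n + 3).

S(n) = n/(n + 3)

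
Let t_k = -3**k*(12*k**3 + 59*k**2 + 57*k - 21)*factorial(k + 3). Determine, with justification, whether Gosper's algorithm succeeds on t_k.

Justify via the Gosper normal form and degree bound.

Step 1: r(k) = 3*(12*k**4 + 143*k**3 + 591*k**2 + 951*k + 428)/(12*k**3 + 59*k**2 + 57*k - 21).
Gosper form: A/B · C(k+1)/C(k) with A=3*k + 12, B=1, C=k**3 + 59*k**2/12 + 19*k/4 - 7/4.
f must satisfy (3*k + 12)·f(k+1) − (1)·f(k) = k**3 + 59*k**2/12 + 19*k/4 - 7/4.
deg f ≤ 2 (via 1,0,3).
A polynomial solution: f(k) = (4*k**2 - 3*k - 3)/12.
Then R = B(k−1)f/C = (4*k**2 - 3*k - 3)/(12*k**3 + 59*k**2 + 57*k - 21), so s_k = R(k)·t_k = 3**k*(-4*k**2 + 3*k + 3)*factorial(k + 3).
Verify: -3**k*(12*k**3 + 59*k**2 + 57*k - 21)*factorial(k + 3) matches t_k.

Yes. s_k = 3**k*(-4*k**2 + 3*k + 3)*factorial(k + 3).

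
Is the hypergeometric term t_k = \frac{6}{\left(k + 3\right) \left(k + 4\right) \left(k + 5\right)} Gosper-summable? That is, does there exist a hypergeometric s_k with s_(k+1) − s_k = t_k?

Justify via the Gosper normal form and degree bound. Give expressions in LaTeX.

t_(k+1)/t_k = (k + 3)/(k + 6).
A = k + 3, B = k + 6, C = 1.
Key eq: (k + 3)·f(k+1) = (k + 5)·f(k) + (1).
Bound: deg f ≤ 2.
Solve for f: f(k) = k*(k + 7)/24 (degree 2 ≤ 2).
R(k) = B(k−1)·f(k)/C(k) = k*(k + 5)*(k + 7)/24; s_k = R·t_k = k*(k + 7)/(4*(k + 3)*(k + 4)).
Verify: 6/(k**3 + 12*k**2 + 47*k + 60) matches t_k.

Yes. s_k = \frac{k \left(k + 7\right)}{4 \left(k + 3\right) \left(k + 4\right)}.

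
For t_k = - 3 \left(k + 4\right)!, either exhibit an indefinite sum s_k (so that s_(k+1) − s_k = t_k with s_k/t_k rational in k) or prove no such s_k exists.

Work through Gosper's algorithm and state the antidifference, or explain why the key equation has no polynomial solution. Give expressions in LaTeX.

r(k) = k + 5 after simplifying.
Normal form (A,B,C) = (k + 5, 1, 1).
Need (k + 5)·f(k+1) − (1)·f(k) = 1.
d = -1 from the (1,0,0) case.
Bound -1 < 0, so the key equation has no polynomial solution.

no hypergeometric antidifference exists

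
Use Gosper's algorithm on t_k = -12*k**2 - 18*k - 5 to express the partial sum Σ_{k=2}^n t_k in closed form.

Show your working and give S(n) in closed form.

r(k) = (12*k**2 + 42*k + 35)/(12*k**2 + 18*k + 5) after simplifying.
So A=1 and B=1, with C=k**2 + 3*k/2 + 5/12.
f must satisfy (1)·f(k+1) − (1)·f(k) = k**2 + 3*k/2 + 5/12.
d = 3 from the (0,0,2) case.
Solving with deg f ≤ 3: f(k) = k*(4*k**2 + 3*k - 2)/12.
R(k) = B(k−1)·f(k)/C(k) = k*(4*k**2 + 3*k - 2)/(12*k**2 + 18*k + 5); s_k = R·t_k = k*(-4*k**2 - 3*k + 2).
Check: Δs_k = -12*k**2 - 18*k - 5. ✓
s_(n+1) = -4*n**3 - 15*n**2 - 16*n - 5 and s_(2) = -40, so S(n) = -4*n**3 - 15*n**2 - 16*n + 35.

S(n) = -4*n**3 - 15*n**2 - 16*n + 35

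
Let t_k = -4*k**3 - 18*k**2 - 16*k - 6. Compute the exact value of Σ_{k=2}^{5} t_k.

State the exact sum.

Step 1: r(k) = (2*k**3 + 15*k**2 + 32*k + 22)/(2*k**3 + 9*k**2 + 8*k + 3).
A = 1, B = 1, C = k**3 + 9*k**2/2 + 4*k + 3/2.
f must satisfy (1)·f(k+1) − (1)·f(k) = k**3 + 9*k**2/2 + 4*k + 3/2.
d = 4 from the (0,0,3) case.
Solving with deg f ≤ 4: f(k) = k*(k**3 + 4*k**2 + 1)/4.
R(k) = B(k−1)·f(k)/C(k) = k*(k**3 + 4*k**2 + 1)/(2*(2*k**3 + 9*k**2 + 8*k + 3)); s_k = R·t_k = -k**4 - 4*k**3 - k.
Δs = -4*k**3 - 18*k**2 - 16*k - 6, as required.
Evaluate s at k=6 and k=2: -2166 and -50; difference -2116.

Σ = -2116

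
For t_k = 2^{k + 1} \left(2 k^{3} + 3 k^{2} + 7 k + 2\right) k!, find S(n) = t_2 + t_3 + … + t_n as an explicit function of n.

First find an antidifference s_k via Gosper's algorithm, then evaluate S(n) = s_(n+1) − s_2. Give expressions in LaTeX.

S(n) = 4 \cdot 2^{n} n^{3} n! + 8 \cdot 2^{n} n^{2} n! + 12 \cdot 2^{n} n n! + 8 \cdot 2^{n} n! - 64

t_(k+1)/t_k = 2*(2*k**4 + 11*k**3 + 28*k**2 + 33*k + 14)/(2*k**3 + 3*k**2 + 7*k + 2).
Normal form (A,B,C) = (2*k + 2, 1, k**3 + 3*k**2/2 + 7*k/2 + 1).
Key eq: (2*k + 2)·f(k+1) = (1)·f(k) + (k**3 + 3*k**2/2 + 7*k/2 + 1).
Degrees (1,0,3) ⇒ d ≤ 2.
Coefficient equations give f(k) = (k**2 - k + 2)/2.
Get s_k = R·t_k = 2**(k + 1)*(k**2 - k + 2)*factorial(k) with R(k) = B(k−1)f(k)/C(k) = (k**2 - k + 2)/(2*k**3 + 3*k**2 + 7*k + 2).
Verify: 2**(k + 1)*(2*k**3 + 3*k**2 + 7*k + 2)*factorial(k) matches t_k.
s_(n+1) = 2**(n + 2)*(n**2 + n + 2)*factorial(n + 1) and s_(2) = 64, so S(n) = 4*2**n*n**3*factorial(n) + 8*2**n*n**2*factorial(n) + 12*2**n*n*factorial(n) + 8*2**n*factorial(n) - 64.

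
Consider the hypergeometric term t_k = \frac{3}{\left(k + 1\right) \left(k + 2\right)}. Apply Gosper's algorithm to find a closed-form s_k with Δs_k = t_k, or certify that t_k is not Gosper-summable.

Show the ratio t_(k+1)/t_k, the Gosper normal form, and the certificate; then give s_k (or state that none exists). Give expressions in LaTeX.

s_k = \frac{3 k}{k + 1}

Compute t_(k+1)/t_k: get (k + 1)/(k + 3).
A = k + 1, B = k + 3, C = 1.
Need (k + 1)·f(k+1) − (k + 2)·f(k) = 1.
Bound: deg f ≤ 1.
Solving with deg f ≤ 1: f(k) = k.
R(k) = B(k−1)·f(k)/C(k) = k*(k + 2); s_k = R·t_k = 3*k/(k + 1).
Check: Δs_k = 3/(k**2 + 3*k + 2). ✓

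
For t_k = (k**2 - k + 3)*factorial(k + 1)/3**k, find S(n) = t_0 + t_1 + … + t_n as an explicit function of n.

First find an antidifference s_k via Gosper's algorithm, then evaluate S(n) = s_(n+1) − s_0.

r(k) = (k + 2)*(-k + (k + 1)**2 + 2)/(3*(k**2 - k + 3)) after simplifying.
Normal form (A,B,C) = (k/3 + 2/3, 1, k**2 - k + 3).
Key eq: (k/3 + 2/3)·f(k+1) = (1)·f(k) + (k**2 - k + 3).
Bound: deg f ≤ 1.
A polynomial solution: f(k) = 3*(k - 1).
Get s_k = R·t_k = 3**(1 - k)*(k - 1)*factorial(k + 1) with R(k) = B(k−1)f(k)/C(k) = 3*(k - 1)/(k**2 - k + 3).
Check: Δs_k = (k**2 - k + 3)*factorial(k + 1)/3**k. ✓
Σ_(k=0)^n t_k = s_(n+1) − s_(0) = (n*factorial(n + 2)/3**n) − (-3), i.e. 3 + n*factorial(n + 2)/3**n.

S(n) = 3 + n*factorial(n + 2)/3**n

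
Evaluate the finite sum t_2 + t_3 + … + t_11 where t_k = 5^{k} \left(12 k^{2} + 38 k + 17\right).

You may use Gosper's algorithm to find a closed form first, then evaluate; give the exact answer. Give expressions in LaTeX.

The ratio is 5*(12*k**2 + 62*k + 67)/(12*k**2 + 38*k + 17).
Take A(k)=5, B(k)=1, C(k)=k**2 + 19*k/6 + 17/12.
Need (5)·f(k+1) − (1)·f(k) = k**2 + 19*k/6 + 17/12.
From deg A=0, deg B=0, deg C=2: d=2.
Match coefficients ⇒ f(k) = (3*k**2 + 2*k - 2)/12.
So s_k = (B(k−1)f/C)·t_k = ((3*k**2 + 2*k - 2)/(12*k**2 + 38*k + 17))·t_k = 5**k*(3*k**2 + 2*k - 2).
Verify: 5**k*(12*k**2 + 38*k + 17) matches t_k.
Sum = s_(12) − s_(2); s_(12) = 110839843750, s_(2) = 350 ⇒ 110839843400.

Σ = 110839843400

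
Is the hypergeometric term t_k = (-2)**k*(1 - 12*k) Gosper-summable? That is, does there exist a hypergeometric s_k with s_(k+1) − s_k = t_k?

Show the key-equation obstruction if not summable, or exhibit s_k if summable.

Yes. s_k = (-2)**k*(4*k - 3).

Ratio r(k) = 2*(-12*k - 11)/(12*k - 1).
Normal form (A,B,C) = (-2, 1, k - 1/12).
Solve (-2)·f(k+1) − (1)·f(k) = k - 1/12.
deg f ≤ 1 (via 0,0,1).
Solving with deg f ≤ 1: f(k) = -(4*k - 3)/12.
Then R = B(k−1)f/C = -(4*k - 3)/(12*k - 1), so s_k = R(k)·t_k = (-2)**k*(4*k - 3).
Verify: (-2)**k*(1 - 12*k) matches t_k.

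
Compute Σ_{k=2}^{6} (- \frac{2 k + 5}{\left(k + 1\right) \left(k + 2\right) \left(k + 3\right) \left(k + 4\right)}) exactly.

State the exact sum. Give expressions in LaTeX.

r(k) = (k + 1)*(2*k + 7)/((k + 5)*(2*k + 5)) after simplifying.
Normal form (A,B,C) = (k + 1, k + 5, k + 5/2).
Set up (k + 1)·f(k+1) − (k + 4)·f(k) − (k + 5/2) = 0.
From deg A=1, deg B=1, deg C=1: d=3.
Solving with deg f ≤ 3: f(k) = k*(k + 2)*(k + 4)/6.
So s_k = (B(k−1)f/C)·t_k = (k*(k + 2)*(k + 4)**2/(3*(2*k + 5)))·t_k = k*(-k - 4)/(3*(k**2 + 4*k + 3)).
Δs = (-2*k - 5)/(k**4 + 10*k**3 + 35*k**2 + 50*k + 24), as required.
Σ_(k=2)^(6) t_k = s_(7) − s_(2) = -77/240 − (-4/15) = -13/240.

Σ = -13/240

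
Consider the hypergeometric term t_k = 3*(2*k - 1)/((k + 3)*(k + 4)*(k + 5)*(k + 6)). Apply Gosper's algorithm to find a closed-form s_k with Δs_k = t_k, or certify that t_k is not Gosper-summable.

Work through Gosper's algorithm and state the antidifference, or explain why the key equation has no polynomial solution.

s_k = k*(k**2 + 12*k - 43)/(30*(k + 3)*(k + 4)*(k + 5))

t_(k+1)/t_k = (k + 3)*(2*k + 1)/((k + 7)*(2*k - 1)).
Normal form (A,B,C) = (k + 3, k + 7, k - 1/2).
Set up (k + 3)·f(k+1) − (k + 6)·f(k) − (k - 1/2) = 0.
Bound: deg f ≤ 3.
Coefficient equations give f(k) = k*(k**2 + 12*k - 43)/180.
So s_k = (B(k−1)f/C)·t_k = (k*(k + 6)*(k**2 + 12*k - 43)/(90*(2*k - 1)))·t_k = k*(k**2 + 12*k - 43)/(30*(k + 3)*(k + 4)*(k + 5)).
Verify: 3*(2*k - 1)/(k**4 + 18*k**3 + 119*k**2 + 342*k + 360) matches t_k.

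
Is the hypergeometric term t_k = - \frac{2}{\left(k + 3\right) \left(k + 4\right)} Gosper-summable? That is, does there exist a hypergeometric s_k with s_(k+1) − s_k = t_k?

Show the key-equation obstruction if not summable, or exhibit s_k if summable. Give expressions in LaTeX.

Compute t_(k+1)/t_k: get (k + 3)/(k + 5).
Take A(k)=k + 3, B(k)=k + 5, C(k)=1.
f must satisfy (k + 3)·f(k+1) − (k + 4)·f(k) = 1.
From deg A=1, deg B=1, deg C=0: d=1.
Solving with deg f ≤ 1: f(k) = k/3.
Then R = B(k−1)f/C = k*(k + 4)/3, so s_k = R(k)·t_k = -2*k/(3*k + 9).
Check: Δs_k = -2/(k**2 + 7*k + 12). ✓

Yes. s_k = - \frac{2 k}{3 k + 9}.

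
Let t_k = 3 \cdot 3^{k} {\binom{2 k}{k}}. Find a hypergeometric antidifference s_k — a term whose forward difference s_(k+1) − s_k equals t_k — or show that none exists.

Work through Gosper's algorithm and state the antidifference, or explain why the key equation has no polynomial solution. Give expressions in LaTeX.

none (Gosper's algorithm certifies no s_k)

Step 1: r(k) = 6*(2*k + 1)/(k + 1).
Take A(k)=12*k + 6, B(k)=k + 1, C(k)=1.
Solve (12*k + 6)·f(k+1) − (k)·f(k) = 1.
Degrees (1,1,0) ⇒ d ≤ -1.
Bound -1 < 0, so the key equation has no polynomial solution.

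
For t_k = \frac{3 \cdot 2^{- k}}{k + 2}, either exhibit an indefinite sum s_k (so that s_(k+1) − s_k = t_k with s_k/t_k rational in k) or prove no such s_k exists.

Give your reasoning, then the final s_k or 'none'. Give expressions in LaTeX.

Compute t_(k+1)/t_k: get (k + 2)/(2*(k + 3)).
Take A(k)=k/2 + 1, B(k)=k + 3, C(k)=1.
Solve (k/2 + 1)·f(k+1) − (k + 2)·f(k) = 1.
Degrees (1,1,0) ⇒ d ≤ -1.
Bound -1 < 0, so the key equation has no polynomial solution.

none (Gosper's algorithm certifies no s_k)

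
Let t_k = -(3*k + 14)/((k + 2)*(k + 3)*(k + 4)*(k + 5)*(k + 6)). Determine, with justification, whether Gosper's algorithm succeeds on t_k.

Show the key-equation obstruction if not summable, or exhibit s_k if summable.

Yes. s_k = k*(-k**2 - 10*k - 31)/(30*(k**3 + 10*k**2 + 31*k + 30)).

Step 1: r(k) = (k + 2)*(3*k + 17)/((k + 7)*(3*k + 14)).
Normal form (A,B,C) = (k + 2, k + 7, k + 14/3).
Need (k + 2)·f(k+1) − (k + 6)·f(k) = k + 14/3.
Degrees (1,1,1) ⇒ d ≤ 4.
Coefficient equations give f(k) = k*(k + 4)*(k**2 + 10*k + 31)/90.
So s_k = (B(k−1)f/C)·t_k = (k*(k + 4)*(k + 6)*(k**2 + 10*k + 31)/(30*(3*k + 14)))·t_k = k*(-k**2 - 10*k - 31)/(30*(k**3 + 10*k**2 + 31*k + 30)).
Δs = (-3*k - 14)/(k**5 + 20*k**4 + 155*k**3 + 580*k**2 + 1044*k + 720), as required.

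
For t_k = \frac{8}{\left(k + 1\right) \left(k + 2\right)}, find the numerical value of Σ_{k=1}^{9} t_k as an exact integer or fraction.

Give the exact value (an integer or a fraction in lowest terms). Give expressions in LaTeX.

Σ = 36/11

Compute t_(k+1)/t_k: get (k + 1)/(k + 3).
Normal form (A,B,C) = (k + 1, k + 3, 1).
Key eq: (k + 1)·f(k+1) = (k + 2)·f(k) + (1).
Degrees (1,1,0) ⇒ d ≤ 1.
Solving with deg f ≤ 1: f(k) = k.
Then R = B(k−1)f/C = k*(k + 2), so s_k = R(k)·t_k = 8*k/(k + 1).
s_(k+1) − s_k = 8/(k**2 + 3*k + 2) = t_k.
Sum = s_(10) − s_(1); s_(10) = 80/11, s_(1) = 4 ⇒ 36/11.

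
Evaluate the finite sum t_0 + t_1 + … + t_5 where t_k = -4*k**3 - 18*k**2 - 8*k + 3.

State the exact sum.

The ratio is (4*k**3 + 30*k**2 + 56*k + 27)/(4*k**3 + 18*k**2 + 8*k - 3).
Gosper form: A/B · C(k+1)/C(k) with A=1, B=1, C=k**3 + 9*k**2/2 + 2*k - 3/4.
f must satisfy (1)·f(k+1) − (1)·f(k) = k**3 + 9*k**2/2 + 2*k - 3/4.
d = 4 from the (0,0,3) case.
Match coefficients ⇒ f(k) = k*(k**3 + 4*k**2 - 4*k - 4)/4.
Get s_k = R·t_k = k*(-k**3 - 4*k**2 + 4*k + 4) with R(k) = B(k−1)f(k)/C(k) = k*(k**3 + 4*k**2 - 4*k - 4)/(4*k**3 + 18*k**2 + 8*k - 3).
s_(k+1) − s_k = -4*k**3 - 18*k**2 - 8*k + 3 = t_k.
Σ_(k=0)^(5) t_k = s_(6) − s_(0) = -1992 − (0) = -1992.

Σ = -1992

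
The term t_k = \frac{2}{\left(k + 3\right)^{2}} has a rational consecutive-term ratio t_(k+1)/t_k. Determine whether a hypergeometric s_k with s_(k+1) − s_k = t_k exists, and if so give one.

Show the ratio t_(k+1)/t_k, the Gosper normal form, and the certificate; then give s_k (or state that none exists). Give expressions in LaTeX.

r(k) = (k + 3)**2/(k + 4)**2 after simplifying.
So A=k**2 + 6*k + 9 and B=k**2 + 8*k + 16, with C=1.
Solve (k**2 + 6*k + 9)·f(k+1) − (k**2 + 6*k + 9)·f(k) = 1.
Bound: deg f ≤ 0.
Generic f = c0 gives residual -1; -1 = 0 cannot hold, so t_k is not Gosper-summable.

none (Gosper's algorithm certifies no s_k)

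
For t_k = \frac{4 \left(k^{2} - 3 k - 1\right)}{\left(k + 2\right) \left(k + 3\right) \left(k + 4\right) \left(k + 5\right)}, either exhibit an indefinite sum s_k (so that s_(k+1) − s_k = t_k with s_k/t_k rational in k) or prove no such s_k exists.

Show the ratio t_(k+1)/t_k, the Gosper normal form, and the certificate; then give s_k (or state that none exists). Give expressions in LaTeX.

The ratio is (k + 2)*(3*k - (k + 1)**2 + 4)/((k + 6)*(-k**2 + 3*k + 1)).
A = k + 2, B = k + 6, C = k**2 - 3*k - 1.
Need (k + 2)·f(k+1) − (k + 5)·f(k) = k**2 - 3*k - 1.
Bound: deg f ≤ 3.
A polynomial solution: f(k) = k*(k**2 - 15*k + 2)/24.
Certificate R = B(k−1)f/C = k*(k + 5)*(k**2 - 15*k + 2)/(24*(k**2 - 3*k - 1)) gives s_k = k*(k**2 - 15*k + 2)/(6*(k + 2)*(k + 3)*(k + 4)).
Check: Δs_k = 4*(k**2 - 3*k - 1)/(k**4 + 14*k**3 + 71*k**2 + 154*k + 120). ✓

s_k = \frac{k \left(k^{2} - 15 k + 2\right)}{6 \left(k + 2\right) \left(k + 3\right) \left(k + 4\right)}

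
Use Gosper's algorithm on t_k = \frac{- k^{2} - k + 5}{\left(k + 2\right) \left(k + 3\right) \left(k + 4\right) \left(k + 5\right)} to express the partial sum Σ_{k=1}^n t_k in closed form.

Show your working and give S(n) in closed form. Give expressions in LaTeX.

r(k) = (k + 2)*(k + (k + 1)**2 - 4)/((k + 6)*(k**2 + k - 5)) after simplifying.
Take A(k)=k + 2, B(k)=k + 6, C(k)=k**2 + k - 5.
Need (k + 2)·f(k+1) − (k + 5)·f(k) = k**2 + k - 5.
deg f ≤ 3 (via 1,1,2).
Solve for f: f(k) = k*(k**2 - 15*k - 46)/24 (degree 3 ≤ 3).
Get s_k = R·t_k = k*(-k**2 + 15*k + 46)/(24*(k + 2)*(k + 3)*(k + 4)) with R(k) = B(k−1)f(k)/C(k) = k*(k + 5)*(k**2 - 15*k - 46)/(24*(k**2 + k - 5)).
Δs = (-k**2 - k + 5)/(k**4 + 14*k**3 + 71*k**2 + 154*k + 120), as required.
Telescope: S(n) = s_(n+1) − s_(1) = (-n**3 + 12*n**2 + 73*n + 60)/(24*(n**3 + 12*n**2 + 47*n + 60)) − (1/24) = n*(13 - n**2)/(12*(n**3 + 12*n**2 + 47*n + 60)).

S(n) = \frac{n \left(13 - n^{2}\right)}{12 \left(n^{3} + 12 n^{2} + 47 n + 60\right)}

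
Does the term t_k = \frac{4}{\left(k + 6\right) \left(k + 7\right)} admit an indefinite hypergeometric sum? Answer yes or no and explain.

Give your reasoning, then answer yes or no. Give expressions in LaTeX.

Yes. s_k = \frac{2 k}{3 \left(k + 6\right)}.

Step 1: r(k) = (k + 6)/(k + 8).
Factor: A=k + 6; B=k + 8; C=1.
Set up (k + 6)·f(k+1) − (k + 7)·f(k) − (1) = 0.
d = 1 from the (1,1,0) case.
Coefficient equations give f(k) = k/6.
R(k) = B(k−1)·f(k)/C(k) = k*(k + 7)/6; s_k = R·t_k = 2*k/(3*(k + 6)).
Δs = 4/(k**2 + 13*k + 42), as required.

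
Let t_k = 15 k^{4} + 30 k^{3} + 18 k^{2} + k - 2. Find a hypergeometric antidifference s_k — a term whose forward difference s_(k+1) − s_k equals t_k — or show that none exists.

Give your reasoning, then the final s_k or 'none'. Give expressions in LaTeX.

Compute t_(k+1)/t_k: get (15*k**4 + 90*k**3 + 198*k**2 + 187*k + 62)/(15*k**4 + 30*k**3 + 18*k**2 + k - 2).
Take A(k)=1, B(k)=1, C(k)=k**4 + 2*k**3 + 6*k**2/5 + k/15 - 2/15.
Key eq: (1)·f(k+1) = (1)·f(k) + (k**4 + 2*k**3 + 6*k**2/5 + k/15 - 2/15).
Degrees (0,0,4) ⇒ d ≤ 5.
A polynomial solution: f(k) = k**2*(k + 1)*(3*k**2 - 3*k - 1)/15.
Then R = B(k−1)f/C = k**2*(3*k**2 - 3*k - 1)/(15*k**3 + 15*k**2 + 3*k - 2), so s_k = R(k)·t_k = k**2*(3*k**3 - 4*k - 1).
s_(k+1) − s_k = 15*k**4 + 30*k**3 + 18*k**2 + k - 2 = t_k.

s_k = k^{2} \left(3 k^{3} - 4 k - 1\right)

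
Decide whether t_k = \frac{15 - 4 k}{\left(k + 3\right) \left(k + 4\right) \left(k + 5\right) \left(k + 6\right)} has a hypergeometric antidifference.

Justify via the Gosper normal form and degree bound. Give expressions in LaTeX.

r(k) = (k + 3)*(4*k - 11)/((k + 7)*(4*k - 15)) after simplifying.
So A=k + 3 and B=k + 7, with C=k - 15/4.
f must satisfy (k + 3)·f(k+1) − (k + 6)·f(k) = k - 15/4.
From deg A=1, deg B=1, deg C=1: d=3.
Solve for f: f(k) = -k*(k**2 + 12*k + 87)/80 (degree 3 ≤ 3).
R(k) = B(k−1)·f(k)/C(k) = -k*(k + 6)*(k**2 + 12*k + 87)/(20*(4*k - 15)); s_k = R·t_k = k*(k**2 + 12*k + 87)/(20*(k + 3)*(k + 4)*(k + 5)).
Δs = (15 - 4*k)/(k**4 + 18*k**3 + 119*k**2 + 342*k + 360), as required.

Yes. s_k = \frac{k \left(k^{2} + 12 k + 87\right)}{20 \left(k + 3\right) \left(k + 4\right) \left(k + 5\right)}.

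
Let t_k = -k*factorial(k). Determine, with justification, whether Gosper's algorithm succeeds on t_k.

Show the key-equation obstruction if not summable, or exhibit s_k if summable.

The ratio is (k + 1)**2/k.
Gosper form: A/B · C(k+1)/C(k) with A=k + 1, B=1, C=k.
Need (k + 1)·f(k+1) − (1)·f(k) = k.
d = 0 from the (1,0,1) case.
Solving with deg f ≤ 0: f(k) = 1.
Certificate R = B(k−1)f/C = 1/k gives s_k = -factorial(k).
Verify: -k*factorial(k) matches t_k.

Yes. s_k = -factorial(k).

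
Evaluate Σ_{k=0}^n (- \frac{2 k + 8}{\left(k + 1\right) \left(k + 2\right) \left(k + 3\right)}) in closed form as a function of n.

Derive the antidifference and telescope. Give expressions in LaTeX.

r(k) = (k + 1)*(k + 5)/(k + 4)**2 after simplifying.
So A=k + 1 and B=k + 4, with C=k + 4.
Need (k + 1)·f(k+1) − (k + 3)·f(k) = k + 4.
Bound: deg f ≤ 2.
A polynomial solution: f(k) = k*(5*k + 11)/4.
Then R = B(k−1)f/C = k*(k + 3)*(5*k + 11)/(4*(k + 4)), so s_k = R(k)·t_k = -k*(5*k + 11)/(2*(k + 1)*(k + 2)).
Check: Δs_k = 2*(-k - 4)/(k**3 + 6*k**2 + 11*k + 6). ✓
Σ_(k=0)^n t_k = s_(n+1) − s_(0) = ((-5*n**2 - 21*n - 16)/(2*(n**2 + 5*n + 6))) − (0), i.e. (-5*n**2 - 21*n - 16)/(2*(n**2 + 5*n + 6)).

S(n) = \frac{- 5 n^{2} - 21 n - 16}{2 \left(n^{2} + 5 n + 6\right)}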